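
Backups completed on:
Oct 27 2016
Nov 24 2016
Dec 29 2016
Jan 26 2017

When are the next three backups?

Every date is a Thursday; gaps 28, 35, 28 days.
Each is the last Thursday of its month (at least one falls on the 29th or later, ruling out '4th Thursday').
Last Thursday of February 2017: Feb 23 2017.
March 2017 ends with Thursday Mar 30 2017.
Last Thursday of April 2017: Apr 27 2017.

Feb 23 2017, Mar 30 2017, Apr 27 2017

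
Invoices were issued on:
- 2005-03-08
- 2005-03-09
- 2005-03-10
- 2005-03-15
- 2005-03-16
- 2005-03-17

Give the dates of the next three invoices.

2005-03-22, 2005-03-23, 2005-03-24

Gaps: 1, 1, 5, 1, 1 days — not constant, but cyclic with period 3.
The events fall on every Tuesday, Wednesday and Thursday.
Next Tuesday: 2005-03-22.
The following Wednesday is 2005-03-23.
The following Thursday is 2005-03-24.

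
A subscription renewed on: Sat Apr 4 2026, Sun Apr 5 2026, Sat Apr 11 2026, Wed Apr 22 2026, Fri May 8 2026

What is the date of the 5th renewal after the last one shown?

Sat Oct 10 2026

Gaps: 1, 6, 11, 16 days — each gap is 5 larger than the previous one.
Next gap: 21 days. Fri May 8 2026 + 21 days = Fri May 29 2026.
Next gap: 26 days. Fri May 29 2026 + 26 days = Wed Jun 24 2026.
Next gap: 31 days. Wed Jun 24 2026 + 31 days = Sat Jul 25 2026.
Next gap: 36 days. Sat Jul 25 2026 + 36 days = Sun Aug 30 2026.
Next gap: 41 days. Sun Aug 30 2026 + 41 days = Sat Oct 10 2026.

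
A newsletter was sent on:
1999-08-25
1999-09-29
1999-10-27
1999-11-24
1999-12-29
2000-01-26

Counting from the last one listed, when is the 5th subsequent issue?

2000-06-28

Every date is a Wednesday; gaps 35, 28, 28, 35, 28 days.
Each is the last Wednesday of its month (at least one falls on the 29th or later, ruling out '4th Wednesday').
February 2000 ends with Wednesday 2000-02-23.
Last Wednesday of March 2000: 2000-03-29.
April 2000 ends with Wednesday 2000-04-26.
Last Wednesday of May 2000: 2000-05-31.
June 2000 ends with Wednesday 2000-06-28.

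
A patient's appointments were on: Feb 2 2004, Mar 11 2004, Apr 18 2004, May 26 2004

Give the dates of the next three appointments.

Jul 3 2004, Aug 10 2004, Sep 17 2004

Every event comes 38 days after the last (38, 38, 38).
May 26 2004 + 38 days = Jul 3 2004.
Jul 3 2004 + 38 days = Aug 10 2004.
Aug 10 2004 + 38 days = Sep 17 2004.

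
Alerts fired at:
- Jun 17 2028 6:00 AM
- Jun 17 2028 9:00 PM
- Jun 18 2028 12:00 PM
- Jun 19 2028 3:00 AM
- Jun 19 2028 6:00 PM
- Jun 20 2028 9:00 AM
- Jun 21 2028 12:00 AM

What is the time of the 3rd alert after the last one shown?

Spacing: 15, 15, 15, 15, 15, 15 h — constant 15 h.
Jun 21 2028 12:00 AM + 15 h = Jun 21 2028 3:00 PM.
Jun 21 2028 3:00 PM + 15 h = Jun 22 2028 6:00 AM.
Jun 22 2028 6:00 AM + 15 h = Jun 22 2028 9:00 PM.

Jun 22 2028 9:00 PM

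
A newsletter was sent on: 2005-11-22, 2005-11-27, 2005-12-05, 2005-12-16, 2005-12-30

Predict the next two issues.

2006-01-16, 2006-02-05

Intervals are 5, 8, 11, 14 days — an arithmetic progression with common difference 3.
Next gap: 17 days. 2005-12-30 + 17 days = 2006-01-16.
Next gap: 20 days. 2006-01-16 + 20 days = 2006-02-05.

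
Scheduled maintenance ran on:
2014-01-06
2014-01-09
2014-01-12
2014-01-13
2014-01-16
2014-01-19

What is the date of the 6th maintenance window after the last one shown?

2014-02-02

The gap pattern 3, 3, 1, 3, 3 repeats every 3 events.
These are the Mondays, Thursdays and Sundays of each week.
Next Monday: 2014-01-20.
The following Thursday is 2014-01-23.
Next Sunday: 2014-01-26.
The following Monday is 2014-01-27.
Next Thursday: 2014-01-30.
The following Sunday is 2014-02-02.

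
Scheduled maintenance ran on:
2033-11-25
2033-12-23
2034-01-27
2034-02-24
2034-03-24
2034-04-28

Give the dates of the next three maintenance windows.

2034-05-26, 2034-06-23, 2034-07-28

These are Fridays at 28- or 35-day spacing (28, 35, 28, 28, 35).
The pattern: 4th Friday of the month.
4th Friday of May 2034: 2034-05-26.
4th Friday of June 2034: 2034-06-23.
4th Friday of July 2034: 2034-07-28.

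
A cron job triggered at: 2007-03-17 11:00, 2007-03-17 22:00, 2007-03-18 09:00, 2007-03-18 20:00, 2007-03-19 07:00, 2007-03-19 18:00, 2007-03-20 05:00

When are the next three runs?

The interval is a steady 11 hours (11, 11, 11, 11, 11, 11).
2007-03-20 05:00 + 11 h = 2007-03-20 16:00.
2007-03-20 16:00 + 11 h = 2007-03-21 03:00.
2007-03-21 03:00 + 11 h = 2007-03-21 14:00.

2007-03-20 16:00, 2007-03-21 03:00, 2007-03-21 14:00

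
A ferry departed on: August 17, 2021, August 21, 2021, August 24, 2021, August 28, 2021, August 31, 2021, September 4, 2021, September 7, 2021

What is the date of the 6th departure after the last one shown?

September 28, 2021

The gap pattern 4, 3, 4, 3, 4, 3 repeats every 2 events.
These are the Tuesdays and Saturdays of each week.
Next Saturday: September 11, 2021.
The following Tuesday is September 14, 2021.
The following Saturday is September 18, 2021.
Next Tuesday: September 21, 2021.
Next Saturday: September 25, 2021.
The following Tuesday is September 28, 2021.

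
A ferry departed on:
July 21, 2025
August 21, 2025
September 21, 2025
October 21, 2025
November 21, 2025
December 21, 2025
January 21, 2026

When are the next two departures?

Gaps: 31, 31, 30, 31, 30, 31 days — not constant. Every event is on the 21st of the month.
Pattern: the 21st of each month.
Next: February 2026 → February 21, 2026.
Next: March 2026 → March 21, 2026.

February 21, 2026; March 21, 2026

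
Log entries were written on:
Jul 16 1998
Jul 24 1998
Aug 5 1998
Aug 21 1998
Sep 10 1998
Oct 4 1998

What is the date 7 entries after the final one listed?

Intervals are 8, 12, 16, 20, 24 days — an arithmetic progression with common difference 4.
Next gap: 28 days. Oct 4 1998 + 28 days = Nov 1 1998.
Next gap: 32 days. Nov 1 1998 + 32 days = Dec 3 1998.
Next gap: 36 days. Dec 3 1998 + 36 days = Jan 8 1999.
Next gap: 40 days. Jan 8 1999 + 40 days = Feb 17 1999.
Next gap: 44 days. Feb 17 1999 + 44 days = Apr 2 1999.
Next gap: 48 days. Apr 2 1999 + 48 days = May 20 1999.
Next gap: 52 days. May 20 1999 + 52 days = Jul 11 1999.

Jul 11 1999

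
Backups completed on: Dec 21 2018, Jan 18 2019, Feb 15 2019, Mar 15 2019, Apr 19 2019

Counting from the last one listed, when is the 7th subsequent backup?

These are Fridays at 28- or 35-day spacing (28, 28, 28, 35).
The pattern: 3rd Friday of the month.
3rd Friday of May 2019: May 17 2019.
3rd Friday of June 2019: Jun 21 2019.
July 2019 — 3rd Friday is Jul 19 2019.
August 2019 — 3rd Friday is Aug 16 2019.
September 2019 — 3rd Friday is Sep 20 2019.
3rd Friday of October 2019: Oct 18 2019.
November 2019 — 3rd Friday is Nov 15 2019.

Nov 15 2019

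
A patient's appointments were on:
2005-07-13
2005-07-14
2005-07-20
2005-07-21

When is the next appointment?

Every event lands on a Wednesday or Thursday (gaps cycle 1, 6, 1).
So the schedule is: every Wednesday and Thursday.
Next Wednesday: 2005-07-27.

2005-07-27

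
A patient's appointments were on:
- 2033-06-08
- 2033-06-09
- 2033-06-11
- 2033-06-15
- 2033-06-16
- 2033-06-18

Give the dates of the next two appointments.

Gaps: 1, 2, 4, 1, 2 days — not constant, but cyclic with period 3.
The events fall on every Wednesday, Thursday and Saturday.
Next Wednesday: 2033-06-22.
Next Thursday: 2033-06-23.

2033-06-22, 2033-06-23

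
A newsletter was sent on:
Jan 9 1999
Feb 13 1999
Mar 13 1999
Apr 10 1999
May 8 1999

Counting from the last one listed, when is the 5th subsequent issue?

Oct 9 1999

Gaps: 35, 28, 28, 28 days — a mix of 28 and 35. Every date is a Saturday.
Each is the 2nd Saturday of its month.
2nd Saturday of June 1999: Jun 12 1999.
July 1999 — 2nd Saturday is Jul 10 1999.
2nd Saturday of August 1999: Aug 14 1999.
2nd Saturday of September 1999: Sep 11 1999.
October 1999 — 2nd Saturday is Oct 9 1999.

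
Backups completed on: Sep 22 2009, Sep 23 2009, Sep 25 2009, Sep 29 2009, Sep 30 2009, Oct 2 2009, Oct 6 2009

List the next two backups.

Every event lands on a Tuesday or Wednesday or Friday (gaps cycle 1, 2, 4, 1, 2, 4).
So the schedule is: every Tuesday, Wednesday and Friday.
Next Wednesday: Oct 7 2009.
The following Friday is Oct 9 2009.

Oct 7 2009, Oct 9 2009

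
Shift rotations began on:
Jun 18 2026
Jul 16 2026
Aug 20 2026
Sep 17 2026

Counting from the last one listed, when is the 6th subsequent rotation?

Mar 18 2027

These are Thursdays at 28- or 35-day spacing (28, 35, 28).
The pattern: 3rd Thursday of the month.
3rd Thursday of October 2026: Oct 15 2026.
3rd Thursday of November 2026: Nov 19 2026.
3rd Thursday of December 2026: Dec 17 2026.
3rd Thursday of January 2027: Jan 21 2027.
3rd Thursday of February 2027: Feb 18 2027.
March 2027 — 3rd Thursday is Mar 18 2027.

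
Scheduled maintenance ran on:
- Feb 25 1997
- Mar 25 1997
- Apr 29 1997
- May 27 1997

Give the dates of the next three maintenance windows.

All Tuesdays; the gaps (28, 35, 28) vary with month length.
This is the last Tuesday of each month.
Last Tuesday of June 1997: Jun 24 1997.
July 1997 ends with Tuesday Jul 29 1997.
August 1997 ends with Tuesday Aug 26 1997.

Jun 24 1997, Jul 29 1997, Aug 26 1997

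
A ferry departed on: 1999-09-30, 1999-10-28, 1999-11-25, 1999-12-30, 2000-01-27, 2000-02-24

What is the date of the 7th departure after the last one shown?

Every date is a Thursday; gaps 28, 28, 35, 28, 28 days.
Each is the last Thursday of its month (at least one falls on the 29th or later, ruling out '4th Thursday').
Last Thursday of March 2000: 2000-03-30.
April 2000 ends with Thursday 2000-04-27.
Last Thursday of May 2000: 2000-05-25.
June 2000 ends with Thursday 2000-06-29.
Last Thursday of July 2000: 2000-07-27.
Last Thursday of August 2000: 2000-08-31.
September 2000 ends with Thursday 2000-09-28.

2000-09-28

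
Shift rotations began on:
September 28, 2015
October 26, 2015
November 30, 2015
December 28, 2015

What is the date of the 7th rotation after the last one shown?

All Mondays; the gaps (28, 35, 28) vary with month length.
This is the last Monday of each month.
Last Monday of January 2016: January 25, 2016.
February 2016 ends with Monday February 29, 2016.
Last Monday of March 2016: March 28, 2016.
Last Monday of April 2016: April 25, 2016.
May 2016 ends with Monday May 30, 2016.
Last Monday of June 2016: June 27, 2016.
July 2016 ends with Monday July 25, 2016.

July 25, 2016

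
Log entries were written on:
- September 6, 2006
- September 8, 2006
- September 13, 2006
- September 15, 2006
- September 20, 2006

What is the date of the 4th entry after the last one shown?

October 4, 2006

Gaps: 2, 5, 2, 5 days — not constant, but cyclic with period 2.
The events fall on every Wednesday and Friday.
Next Friday: September 22, 2006.
The following Wednesday is September 27, 2006.
The following Friday is September 29, 2006.
Next Wednesday: October 4, 2006.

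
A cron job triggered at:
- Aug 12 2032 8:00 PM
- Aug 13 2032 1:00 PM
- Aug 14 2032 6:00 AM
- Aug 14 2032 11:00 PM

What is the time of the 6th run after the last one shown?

Spacing: 17, 17, 17 h — constant 17 h.
Aug 14 2032 11:00 PM + 17 h = Aug 15 2032 4:00 PM.
Aug 15 2032 4:00 PM + 17 h = Aug 16 2032 9:00 AM.
Aug 16 2032 9:00 AM + 17 h = Aug 17 2032 2:00 AM.
Aug 17 2032 2:00 AM + 17 h = Aug 17 2032 7:00 PM.
Aug 17 2032 7:00 PM + 17 h = Aug 18 2032 12:00 PM.
Aug 18 2032 12:00 PM + 17 h = Aug 19 2032 5:00 AM.

Aug 19 2032 5:00 AM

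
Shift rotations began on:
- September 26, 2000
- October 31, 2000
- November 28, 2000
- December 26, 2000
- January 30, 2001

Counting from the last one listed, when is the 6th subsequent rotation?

These are Tuesdays with 35, 28, 28, 35-day gaps.
Each is the final Tuesday of its month — October 31, 2000 is past the 28th, so '4th Tuesday' doesn't fit.
February 2001 ends with Tuesday February 27, 2001.
Last Tuesday of March 2001: March 27, 2001.
Last Tuesday of April 2001: April 24, 2001.
May 2001 ends with Tuesday May 29, 2001.
Last Tuesday of June 2001: June 26, 2001.
Last Tuesday of July 2001: July 31, 2001.

July 31, 2001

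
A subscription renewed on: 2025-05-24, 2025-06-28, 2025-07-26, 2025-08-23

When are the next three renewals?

2025-09-27, 2025-10-25, 2025-11-22

Gaps: 35, 28, 28 days — a mix of 28 and 35. Every date is a Saturday.
Each is the 4th Saturday of its month.
September 2025 — 4th Saturday is 2025-09-27.
October 2025 — 4th Saturday is 2025-10-25.
4th Saturday of November 2025: 2025-11-22.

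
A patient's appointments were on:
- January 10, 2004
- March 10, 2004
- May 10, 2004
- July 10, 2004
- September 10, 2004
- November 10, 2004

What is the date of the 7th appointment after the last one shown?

January 10, 2006

Gaps: 60, 61, 61, 62, 61 days — not constant. Every event is on the 10th of the month.
Pattern: the 10th of every 2 months.
Next: January 2005 → January 10, 2005.
Next: March 2005 → March 10, 2005.
Next: May 2005 → May 10, 2005.
Next: July 2005 → July 10, 2005.
September 2005: September 10, 2005.
November 2005: November 10, 2005.
January 2006: January 10, 2006.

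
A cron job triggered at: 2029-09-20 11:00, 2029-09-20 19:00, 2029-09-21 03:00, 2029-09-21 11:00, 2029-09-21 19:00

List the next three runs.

2029-09-22 03:00, 2029-09-22 11:00, 2029-09-22 19:00

The interval is a steady 8 hours (8, 8, 8, 8).
2029-09-21 19:00 + 8 h = 2029-09-22 03:00.
2029-09-22 03:00 + 8 h = 2029-09-22 11:00.
2029-09-22 11:00 + 8 h = 2029-09-22 19:00.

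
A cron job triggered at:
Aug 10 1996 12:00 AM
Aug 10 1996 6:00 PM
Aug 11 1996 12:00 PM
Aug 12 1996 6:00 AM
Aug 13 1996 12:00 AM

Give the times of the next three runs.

The interval is a steady 18 hours (18, 18, 18, 18).
Aug 13 1996 12:00 AM + 18 h = Aug 13 1996 6:00 PM.
Aug 13 1996 6:00 PM + 18 h = Aug 14 1996 12:00 PM.
Aug 14 1996 12:00 PM + 18 h = Aug 15 1996 6:00 AM.

Aug 13 1996 6:00 PM, Aug 14 1996 12:00 PM, Aug 15 1996 6:00 AM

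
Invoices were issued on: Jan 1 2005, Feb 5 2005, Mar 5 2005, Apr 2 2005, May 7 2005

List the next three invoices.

Jun 4 2005, Jul 2 2005, Aug 6 2005

All dates are Saturdays, 35, 28, 28, 35 days apart.
Specifically, the 1st Saturday of each month.
June 2005 — 1st Saturday is Jun 4 2005.
July 2005 — 1st Saturday is Jul 2 2005.
August 2005 — 1st Saturday is Aug 6 2005.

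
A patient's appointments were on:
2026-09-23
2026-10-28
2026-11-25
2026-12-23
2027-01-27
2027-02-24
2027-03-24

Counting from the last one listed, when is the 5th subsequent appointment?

2027-08-25

All dates are Wednesdays, 35, 28, 28, 35, 28, 28 days apart.
Specifically, the 4th Wednesday of each month.
4th Wednesday of April 2027: 2027-04-28.
May 2027 — 4th Wednesday is 2027-05-26.
4th Wednesday of June 2027: 2027-06-23.
July 2027 — 4th Wednesday is 2027-07-28.
4th Wednesday of August 2027: 2027-08-25.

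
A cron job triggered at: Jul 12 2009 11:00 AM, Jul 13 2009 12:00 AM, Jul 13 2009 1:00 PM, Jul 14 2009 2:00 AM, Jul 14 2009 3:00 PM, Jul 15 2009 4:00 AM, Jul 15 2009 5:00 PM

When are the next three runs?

Jul 16 2009 6:00 AM, Jul 16 2009 7:00 PM, Jul 17 2009 8:00 AM

The interval is a steady 13 hours (13, 13, 13, 13, 13, 13).
Jul 15 2009 5:00 PM + 13 h = Jul 16 2009 6:00 AM.
Jul 16 2009 6:00 AM + 13 h = Jul 16 2009 7:00 PM.
Jul 16 2009 7:00 PM + 13 h = Jul 17 2009 8:00 AM.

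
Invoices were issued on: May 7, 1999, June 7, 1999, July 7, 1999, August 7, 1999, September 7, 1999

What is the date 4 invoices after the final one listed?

The day-of-month is always 7 (31, 30, 31, 31 days between events).
So this recurs on the 7th of each month.
October 1999: October 7, 1999.
Next: November 1999 → November 7, 1999.
Next: December 1999 → December 7, 1999.
January 2000: January 7, 2000.

January 7, 2000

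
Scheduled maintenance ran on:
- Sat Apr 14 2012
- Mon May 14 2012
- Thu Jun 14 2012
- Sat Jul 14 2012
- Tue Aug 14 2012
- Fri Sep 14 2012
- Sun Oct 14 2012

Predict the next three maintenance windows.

Wed Nov 14 2012, Fri Dec 14 2012, Mon Jan 14 2013

The day-of-month is always 14 (30, 31, 30, 31, 31, 30 days between events).
So this recurs on the 14th of each month.
November 2012: Wed Nov 14 2012.
Next: December 2012 → Fri Dec 14 2012.
Next: January 2013 → Mon Jan 14 2013.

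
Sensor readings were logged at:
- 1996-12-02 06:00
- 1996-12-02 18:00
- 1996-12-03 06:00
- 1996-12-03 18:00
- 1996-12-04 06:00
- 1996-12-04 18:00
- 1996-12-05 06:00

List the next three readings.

1996-12-05 18:00, 1996-12-06 06:00, 1996-12-06 18:00

Gaps: 12, 12, 12, 12, 12, 12 hours — each event is 12 hours after the previous one.
1996-12-05 06:00 + 12 h = 1996-12-05 18:00.
1996-12-05 18:00 + 12 h = 1996-12-06 06:00.
1996-12-06 06:00 + 12 h = 1996-12-06 18:00.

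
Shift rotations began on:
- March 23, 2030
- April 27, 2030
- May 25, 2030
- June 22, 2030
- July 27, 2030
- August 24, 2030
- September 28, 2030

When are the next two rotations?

Gaps: 35, 28, 28, 35, 28, 35 days — a mix of 28 and 35. Every date is a Saturday.
Each is the 4th Saturday of its month.
4th Saturday of October 2030: October 26, 2030.
November 2030 — 4th Saturday is November 23, 2030.

October 26, 2030; November 23, 2030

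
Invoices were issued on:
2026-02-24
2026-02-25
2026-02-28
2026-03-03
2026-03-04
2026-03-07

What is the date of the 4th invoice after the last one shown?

The gap pattern 1, 3, 3, 1, 3 repeats every 3 events.
These are the Tuesdays, Wednesdays and Saturdays of each week.
The following Tuesday is 2026-03-10.
The following Wednesday is 2026-03-11.
The following Saturday is 2026-03-14.
Next Tuesday: 2026-03-17.

2026-03-17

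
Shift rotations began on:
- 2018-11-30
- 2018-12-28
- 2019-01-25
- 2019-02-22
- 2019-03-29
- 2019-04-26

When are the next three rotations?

2019-05-31, 2019-06-28, 2019-07-26

These are Fridays with 28, 28, 28, 35, 28-day gaps.
Each is the final Friday of its month — 2018-11-30 is past the 28th, so '4th Friday' doesn't fit.
Last Friday of May 2019: 2019-05-31.
June 2019 ends with Friday 2019-06-28.
Last Friday of July 2019: 2019-07-26.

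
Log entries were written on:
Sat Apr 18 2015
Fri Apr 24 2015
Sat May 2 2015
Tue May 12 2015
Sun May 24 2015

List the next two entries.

The spacing grows by 2 each time: 6, 8, 10, 12 days.
Next gap: 14 days. Sun May 24 2015 + 14 days = Sun Jun 7 2015.
Next gap: 16 days. Sun Jun 7 2015 + 16 days = Tue Jun 23 2015.

Sun Jun 7 2015, Tue Jun 23 2015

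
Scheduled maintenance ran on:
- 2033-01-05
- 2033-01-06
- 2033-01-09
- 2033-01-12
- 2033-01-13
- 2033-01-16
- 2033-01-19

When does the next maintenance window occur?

The gap pattern 1, 3, 3, 1, 3, 3 repeats every 3 events.
These are the Wednesdays, Thursdays and Sundays of each week.
The following Thursday is 2033-01-20.

2033-01-20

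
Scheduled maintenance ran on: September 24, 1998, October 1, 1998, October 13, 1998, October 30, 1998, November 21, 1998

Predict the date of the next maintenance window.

December 18, 1998

The spacing grows by 5 each time: 7, 12, 17, 22 days.
Next gap: 27 days. November 21, 1998 + 27 days = December 18, 1998.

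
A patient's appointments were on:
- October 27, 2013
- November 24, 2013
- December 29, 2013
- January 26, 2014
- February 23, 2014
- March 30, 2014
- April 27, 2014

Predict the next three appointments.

These are Sundays with 28, 35, 28, 28, 35, 28-day gaps.
Each is the final Sunday of its month — December 29, 2013 is past the 28th, so '4th Sunday' doesn't fit.
May 2014 ends with Sunday May 25, 2014.
June 2014 ends with Sunday June 29, 2014.
Last Sunday of July 2014: July 27, 2014.

May 25, 2014; June 29, 2014; July 27, 2014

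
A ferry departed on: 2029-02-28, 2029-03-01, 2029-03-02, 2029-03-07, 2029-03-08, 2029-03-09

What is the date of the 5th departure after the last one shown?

Every event lands on a Wednesday or Thursday or Friday (gaps cycle 1, 1, 5, 1, 1).
So the schedule is: every Wednesday, Thursday and Friday.
The following Wednesday is 2029-03-14.
The following Thursday is 2029-03-15.
The following Friday is 2029-03-16.
The following Wednesday is 2029-03-21.
Next Thursday: 2029-03-22.

2029-03-22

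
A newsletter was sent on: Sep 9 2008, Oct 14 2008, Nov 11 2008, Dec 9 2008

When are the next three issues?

Gaps: 35, 28, 28 days — a mix of 28 and 35. Every date is a Tuesday.
Each is the 2nd Tuesday of its month.
January 2009 — 2nd Tuesday is Jan 13 2009.
2nd Tuesday of February 2009: Feb 10 2009.
March 2009 — 2nd Tuesday is Mar 10 2009.

Jan 13 2009, Feb 10 2009, Mar 10 2009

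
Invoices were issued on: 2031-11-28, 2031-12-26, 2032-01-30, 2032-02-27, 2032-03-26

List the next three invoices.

2032-04-30, 2032-05-28, 2032-06-25

These are Fridays with 28, 35, 28, 28-day gaps.
Each is the final Friday of its month — 2032-01-30 is past the 28th, so '4th Friday' doesn't fit.
April 2032 ends with Friday 2032-04-30.
Last Friday of May 2032: 2032-05-28.
Last Friday of June 2032: 2032-06-25.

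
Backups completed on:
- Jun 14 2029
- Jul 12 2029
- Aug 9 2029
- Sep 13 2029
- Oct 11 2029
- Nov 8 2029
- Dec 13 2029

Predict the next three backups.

Jan 10 2030, Feb 14 2030, Mar 14 2030

All dates are Thursdays, 28, 28, 35, 28, 28, 35 days apart.
Specifically, the 2nd Thursday of each month.
January 2030 — 2nd Thursday is Jan 10 2030.
2nd Thursday of February 2030: Feb 14 2030.
2nd Thursday of March 2030: Mar 14 2030.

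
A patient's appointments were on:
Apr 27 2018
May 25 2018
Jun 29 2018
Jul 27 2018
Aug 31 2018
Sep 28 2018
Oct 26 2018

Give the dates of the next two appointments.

Every date is a Friday; gaps 28, 35, 28, 35, 28, 28 days.
Each is the last Friday of its month (at least one falls on the 29th or later, ruling out '4th Friday').
Last Friday of November 2018: Nov 30 2018.
Last Friday of December 2018: Dec 28 2018.

Nov 30 2018, Dec 28 2018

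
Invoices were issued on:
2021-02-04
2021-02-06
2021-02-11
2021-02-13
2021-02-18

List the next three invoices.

2021-02-20, 2021-02-25, 2021-02-27

Every event lands on a Thursday or Saturday (gaps cycle 2, 5, 2, 5).
So the schedule is: every Thursday and Saturday.
The following Saturday is 2021-02-20.
The following Thursday is 2021-02-25.
Next Saturday: 2021-02-27.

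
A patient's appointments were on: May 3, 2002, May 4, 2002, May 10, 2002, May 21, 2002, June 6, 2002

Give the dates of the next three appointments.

Intervals are 1, 6, 11, 16 days — an arithmetic progression with common difference 5.
Next gap: 21 days. June 6, 2002 + 21 days = June 27, 2002.
Next gap: 26 days. June 27, 2002 + 26 days = July 23, 2002.
Next gap: 31 days. July 23, 2002 + 31 days = August 23, 2002.

June 27, 2002; July 23, 2002; August 23, 2002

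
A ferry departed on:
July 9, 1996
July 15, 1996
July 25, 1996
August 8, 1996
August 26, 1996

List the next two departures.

The spacing grows by 4 each time: 6, 10, 14, 18 days.
Next gap: 22 days. August 26, 1996 + 22 days = September 17, 1996.
Next gap: 26 days. September 17, 1996 + 26 days = October 13, 1996.

September 17, 1996; October 13, 1996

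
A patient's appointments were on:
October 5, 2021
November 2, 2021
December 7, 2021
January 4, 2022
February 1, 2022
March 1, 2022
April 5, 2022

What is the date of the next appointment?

May 3, 2022

Gaps: 28, 35, 28, 28, 28, 35 days — a mix of 28 and 35. Every date is a Tuesday.
Each is the 1st Tuesday of its month.
1st Tuesday of May 2022: May 3, 2022.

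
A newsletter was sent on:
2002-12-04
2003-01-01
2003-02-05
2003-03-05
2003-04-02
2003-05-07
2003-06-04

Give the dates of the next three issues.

2003-07-02, 2003-08-06, 2003-09-03

Gaps: 28, 35, 28, 28, 35, 28 days — a mix of 28 and 35. Every date is a Wednesday.
Each is the 1st Wednesday of its month.
July 2003 — 1st Wednesday is 2003-07-02.
August 2003 — 1st Wednesday is 2003-08-06.
September 2003 — 1st Wednesday is 2003-09-03.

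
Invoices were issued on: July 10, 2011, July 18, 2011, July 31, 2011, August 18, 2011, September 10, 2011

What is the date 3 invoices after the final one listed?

December 18, 2011

Gaps: 8, 13, 18, 23 days — each gap is 5 larger than the previous one.
Next gap: 28 days. September 10, 2011 + 28 days = October 8, 2011.
Next gap: 33 days. October 8, 2011 + 33 days = November 10, 2011.
Next gap: 38 days. November 10, 2011 + 38 days = December 18, 2011.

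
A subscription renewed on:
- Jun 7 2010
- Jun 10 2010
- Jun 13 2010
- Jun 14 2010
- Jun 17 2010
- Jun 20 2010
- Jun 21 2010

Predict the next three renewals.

Jun 24 2010, Jun 27 2010, Jun 28 2010

Every event lands on a Monday or Thursday or Sunday (gaps cycle 3, 3, 1, 3, 3, 1).
So the schedule is: every Monday, Thursday and Sunday.
The following Thursday is Jun 24 2010.
Next Sunday: Jun 27 2010.
Next Monday: Jun 28 2010.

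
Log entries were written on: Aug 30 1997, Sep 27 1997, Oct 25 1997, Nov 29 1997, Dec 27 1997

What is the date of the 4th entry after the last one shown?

Every date is a Saturday; gaps 28, 28, 35, 28 days.
Each is the last Saturday of its month (at least one falls on the 29th or later, ruling out '4th Saturday').
Last Saturday of January 1998: Jan 31 1998.
Last Saturday of February 1998: Feb 28 1998.
March 1998 ends with Saturday Mar 28 1998.
Last Saturday of April 1998: Apr 25 1998.

Apr 25 1998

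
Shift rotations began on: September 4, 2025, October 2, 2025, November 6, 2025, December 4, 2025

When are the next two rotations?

January 1, 2026; February 5, 2026

These are Thursdays at 28- or 35-day spacing (28, 35, 28).
The pattern: 1st Thursday of the month.
January 2026 — 1st Thursday is January 1, 2026.
February 2026 — 1st Thursday is February 5, 2026.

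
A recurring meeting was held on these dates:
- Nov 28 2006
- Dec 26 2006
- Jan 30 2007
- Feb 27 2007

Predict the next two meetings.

Mar 27 2007, Apr 24 2007

Every date is a Tuesday; gaps 28, 35, 28 days.
Each is the last Tuesday of its month (at least one falls on the 29th or later, ruling out '4th Tuesday').
Last Tuesday of March 2007: Mar 27 2007.
Last Tuesday of April 2007: Apr 24 2007.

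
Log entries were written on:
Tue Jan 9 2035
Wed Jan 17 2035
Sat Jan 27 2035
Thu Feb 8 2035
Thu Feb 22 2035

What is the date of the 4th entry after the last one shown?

Wed May 9 2035

Gaps: 8, 10, 12, 14 days — each gap is 2 larger than the previous one.
Next gap: 16 days. Thu Feb 22 2035 + 16 days = Sat Mar 10 2035.
Next gap: 18 days. Sat Mar 10 2035 + 18 days = Wed Mar 28 2035.
Next gap: 20 days. Wed Mar 28 2035 + 20 days = Tue Apr 17 2035.
Next gap: 22 days. Tue Apr 17 2035 + 22 days = Wed May 9 2035.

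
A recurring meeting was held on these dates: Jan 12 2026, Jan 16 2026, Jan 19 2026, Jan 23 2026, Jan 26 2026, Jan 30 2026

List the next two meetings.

Feb 2 2026, Feb 6 2026

Every event lands on a Monday or Friday (gaps cycle 4, 3, 4, 3, 4).
So the schedule is: every Monday and Friday.
Next Monday: Feb 2 2026.
Next Friday: Feb 6 2026.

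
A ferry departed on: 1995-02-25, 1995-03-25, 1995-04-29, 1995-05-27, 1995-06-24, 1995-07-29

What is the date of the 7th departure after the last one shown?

1996-02-24

Every date is a Saturday; gaps 28, 35, 28, 28, 35 days.
Each is the last Saturday of its month (at least one falls on the 29th or later, ruling out '4th Saturday').
August 1995 ends with Saturday 1995-08-26.
Last Saturday of September 1995: 1995-09-30.
October 1995 ends with Saturday 1995-10-28.
Last Saturday of November 1995: 1995-11-25.
Last Saturday of December 1995: 1995-12-30.
Last Saturday of January 1996: 1996-01-27.
Last Saturday of February 1996: 1996-02-24.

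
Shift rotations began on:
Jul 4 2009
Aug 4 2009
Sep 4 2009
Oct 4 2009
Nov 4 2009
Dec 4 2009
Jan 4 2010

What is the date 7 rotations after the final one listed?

Aug 4 2010

Gaps: 31, 31, 30, 31, 30, 31 days — not constant. Every event is on the 4th of the month.
Pattern: the 4th of each month.
February 2010: Feb 4 2010.
Next: March 2010 → Mar 4 2010.
April 2010: Apr 4 2010.
Next: May 2010 → May 4 2010.
Next: June 2010 → Jun 4 2010.
Next: July 2010 → Jul 4 2010.
August 2010: Aug 4 2010.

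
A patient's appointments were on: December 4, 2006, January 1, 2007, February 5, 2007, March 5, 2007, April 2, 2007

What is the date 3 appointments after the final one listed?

July 2, 2007

All dates are Mondays, 28, 35, 28, 28 days apart.
Specifically, the 1st Monday of each month.
May 2007 — 1st Monday is May 7, 2007.
1st Monday of June 2007: June 4, 2007.
1st Monday of July 2007: July 2, 2007.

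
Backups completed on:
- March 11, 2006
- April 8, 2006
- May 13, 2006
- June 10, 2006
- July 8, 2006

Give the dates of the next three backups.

August 12, 2006; September 9, 2006; October 14, 2006

All dates are Saturdays, 28, 35, 28, 28 days apart.
Specifically, the 2nd Saturday of each month.
August 2006 — 2nd Saturday is August 12, 2006.
2nd Saturday of September 2006: September 9, 2006.
October 2006 — 2nd Saturday is October 14, 2006.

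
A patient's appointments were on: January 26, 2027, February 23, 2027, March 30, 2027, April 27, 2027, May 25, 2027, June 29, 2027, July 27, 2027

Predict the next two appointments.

Every date is a Tuesday; gaps 28, 35, 28, 28, 35, 28 days.
Each is the last Tuesday of its month (at least one falls on the 29th or later, ruling out '4th Tuesday').
Last Tuesday of August 2027: August 31, 2027.
September 2027 ends with Tuesday September 28, 2027.

August 31, 2027; September 28, 2027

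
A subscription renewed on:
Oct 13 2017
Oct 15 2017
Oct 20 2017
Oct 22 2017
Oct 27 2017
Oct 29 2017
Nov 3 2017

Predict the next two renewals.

Nov 5 2017, Nov 10 2017

Every event lands on a Friday or Sunday (gaps cycle 2, 5, 2, 5, 2, 5).
So the schedule is: every Friday and Sunday.
Next Sunday: Nov 5 2017.
Next Friday: Nov 10 2017.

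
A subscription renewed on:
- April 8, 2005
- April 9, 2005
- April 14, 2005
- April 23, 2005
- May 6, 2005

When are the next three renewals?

Intervals are 1, 5, 9, 13 days — an arithmetic progression with common difference 4.
Next gap: 17 days. May 6, 2005 + 17 days = May 23, 2005.
Next gap: 21 days. May 23, 2005 + 21 days = June 13, 2005.
Next gap: 25 days. June 13, 2005 + 25 days = July 8, 2005.

May 23, 2005; June 13, 2005; July 8, 2005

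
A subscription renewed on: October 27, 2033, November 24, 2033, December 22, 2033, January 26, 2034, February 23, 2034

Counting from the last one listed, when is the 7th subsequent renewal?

These are Thursdays at 28- or 35-day spacing (28, 28, 35, 28).
The pattern: 4th Thursday of the month.
March 2034 — 4th Thursday is March 23, 2034.
April 2034 — 4th Thursday is April 27, 2034.
4th Thursday of May 2034: May 25, 2034.
June 2034 — 4th Thursday is June 22, 2034.
July 2034 — 4th Thursday is July 27, 2034.
August 2034 — 4th Thursday is August 24, 2034.
4th Thursday of September 2034: September 28, 2034.

September 28, 2034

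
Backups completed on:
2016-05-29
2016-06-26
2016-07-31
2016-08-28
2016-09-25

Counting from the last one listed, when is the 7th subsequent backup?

2017-04-30

All Sundays; the gaps (28, 35, 28, 28) vary with month length.
This is the last Sunday of each month.
October 2016 ends with Sunday 2016-10-30.
Last Sunday of November 2016: 2016-11-27.
December 2016 ends with Sunday 2016-12-25.
Last Sunday of January 2017: 2017-01-29.
February 2017 ends with Sunday 2017-02-26.
Last Sunday of March 2017: 2017-03-26.
April 2017 ends with Sunday 2017-04-30.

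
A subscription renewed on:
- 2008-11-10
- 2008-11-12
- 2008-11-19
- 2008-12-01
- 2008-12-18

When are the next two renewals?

2009-01-09, 2009-02-05

Intervals are 2, 7, 12, 17 days — an arithmetic progression with common difference 5.
Next gap: 22 days. 2008-12-18 + 22 days = 2009-01-09.
Next gap: 27 days. 2009-01-09 + 27 days = 2009-02-05.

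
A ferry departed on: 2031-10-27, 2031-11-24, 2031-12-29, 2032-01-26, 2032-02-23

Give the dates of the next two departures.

2032-03-29, 2032-04-26

These are Mondays with 28, 35, 28, 28-day gaps.
Each is the final Monday of its month — 2031-12-29 is past the 28th, so '4th Monday' doesn't fit.
March 2032 ends with Monday 2032-03-29.
Last Monday of April 2032: 2032-04-26.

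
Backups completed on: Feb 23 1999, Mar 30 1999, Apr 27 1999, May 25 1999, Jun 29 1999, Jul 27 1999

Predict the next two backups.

Every date is a Tuesday; gaps 35, 28, 28, 35, 28 days.
Each is the last Tuesday of its month (at least one falls on the 29th or later, ruling out '4th Tuesday').
Last Tuesday of August 1999: Aug 31 1999.
Last Tuesday of September 1999: Sep 28 1999.

Aug 31 1999, Sep 28 1999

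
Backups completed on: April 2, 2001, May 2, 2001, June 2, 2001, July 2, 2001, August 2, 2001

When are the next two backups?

Gaps: 30, 31, 30, 31 days — not constant. Every event is on the 2nd of the month.
Pattern: the 2nd of each month.
September 2001: September 2, 2001.
October 2001: October 2, 2001.

September 2, 2001; October 2, 2001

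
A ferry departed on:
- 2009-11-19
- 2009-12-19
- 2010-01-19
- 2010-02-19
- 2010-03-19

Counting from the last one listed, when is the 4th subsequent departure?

2010-07-19

The day-of-month is always 19 (30, 31, 31, 28 days between events).
So this recurs on the 19th of each month.
Next: April 2010 → 2010-04-19.
Next: May 2010 → 2010-05-19.
Next: June 2010 → 2010-06-19.
Next: July 2010 → 2010-07-19.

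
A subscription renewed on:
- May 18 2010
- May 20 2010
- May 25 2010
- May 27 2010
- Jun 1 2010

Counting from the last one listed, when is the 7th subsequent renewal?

The gap pattern 2, 5, 2, 5 repeats every 2 events.
These are the Tuesdays and Thursdays of each week.
Next Thursday: Jun 3 2010.
The following Tuesday is Jun 8 2010.
Next Thursday: Jun 10 2010.
Next Tuesday: Jun 15 2010.
The following Thursday is Jun 17 2010.
The following Tuesday is Jun 22 2010.
Next Thursday: Jun 24 2010.

Jun 24 2010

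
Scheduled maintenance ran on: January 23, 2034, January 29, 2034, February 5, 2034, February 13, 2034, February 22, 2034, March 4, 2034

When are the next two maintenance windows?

March 15, 2034; March 27, 2034

Gaps: 6, 7, 8, 9, 10 days — each gap is 1 larger than the previous one.
Next gap: 11 days. March 4, 2034 + 11 days = March 15, 2034.
Next gap: 12 days. March 15, 2034 + 12 days = March 27, 2034.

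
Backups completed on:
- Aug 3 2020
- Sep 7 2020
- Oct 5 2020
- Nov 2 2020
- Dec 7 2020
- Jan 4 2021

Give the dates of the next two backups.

These are Mondays at 28- or 35-day spacing (35, 28, 28, 35, 28).
The pattern: 1st Monday of the month.
1st Monday of February 2021: Feb 1 2021.
March 2021 — 1st Monday is Mar 1 2021.

Feb 1 2021, Mar 1 2021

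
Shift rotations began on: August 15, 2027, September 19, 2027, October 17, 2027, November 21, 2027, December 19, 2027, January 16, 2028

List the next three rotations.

Gaps: 35, 28, 35, 28, 28 days — a mix of 28 and 35. Every date is a Sunday.
Each is the 3rd Sunday of its month.
3rd Sunday of February 2028: February 20, 2028.
March 2028 — 3rd Sunday is March 19, 2028.
April 2028 — 3rd Sunday is April 16, 2028.

February 20, 2028; March 19, 2028; April 16, 2028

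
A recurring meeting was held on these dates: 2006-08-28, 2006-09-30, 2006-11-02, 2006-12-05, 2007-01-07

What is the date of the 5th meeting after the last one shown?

2007-06-21

The spacing is 33, 33, 33, 33 days — always 33 days.
2007-01-07 + 33 days = 2007-02-09.
2007-02-09 + 33 days = 2007-03-14.
2007-03-14 + 33 days = 2007-04-16.
2007-04-16 + 33 days = 2007-05-19.
2007-05-19 + 33 days = 2007-06-21.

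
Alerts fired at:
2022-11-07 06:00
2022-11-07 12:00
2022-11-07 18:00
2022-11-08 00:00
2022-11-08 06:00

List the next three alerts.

Spacing: 6, 6, 6, 6 h — constant 6 h.
2022-11-08 06:00 + 6 h = 2022-11-08 12:00.
2022-11-08 12:00 + 6 h = 2022-11-08 18:00.
2022-11-08 18:00 + 6 h = 2022-11-09 00:00.

2022-11-08 12:00, 2022-11-08 18:00, 2022-11-09 00:00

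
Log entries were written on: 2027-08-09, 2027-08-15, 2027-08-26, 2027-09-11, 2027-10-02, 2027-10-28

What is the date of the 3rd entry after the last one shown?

Intervals are 6, 11, 16, 21, 26 days — an arithmetic progression with common difference 5.
Next gap: 31 days. 2027-10-28 + 31 days = 2027-11-28.
Next gap: 36 days. 2027-11-28 + 36 days = 2028-01-03.
Next gap: 41 days. 2028-01-03 + 41 days = 2028-02-13.

2028-02-13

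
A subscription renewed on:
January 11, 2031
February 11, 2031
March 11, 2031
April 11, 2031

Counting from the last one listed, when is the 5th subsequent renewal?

September 11, 2031

Each date is the 11th; the gaps (31, 28, 31) track the month lengths.
The rule is the 11th of each month.
Next: May 2031 → May 11, 2031.
June 2031: June 11, 2031.
July 2031: July 11, 2031.
August 2031: August 11, 2031.
Next: September 2031 → September 11, 2031.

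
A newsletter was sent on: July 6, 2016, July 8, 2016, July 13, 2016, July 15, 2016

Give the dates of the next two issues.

July 20, 2016; July 22, 2016

Gaps: 2, 5, 2 days — not constant, but cyclic with period 2.
The events fall on every Wednesday and Friday.
Next Wednesday: July 20, 2016.
The following Friday is July 22, 2016.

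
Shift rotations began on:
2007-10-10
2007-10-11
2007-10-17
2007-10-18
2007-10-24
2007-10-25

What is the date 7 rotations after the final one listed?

2007-11-21

Every event lands on a Wednesday or Thursday (gaps cycle 1, 6, 1, 6, 1).
So the schedule is: every Wednesday and Thursday.
Next Wednesday: 2007-10-31.
Next Thursday: 2007-11-01.
The following Wednesday is 2007-11-07.
Next Thursday: 2007-11-08.
The following Wednesday is 2007-11-14.
The following Thursday is 2007-11-15.
Next Wednesday: 2007-11-21.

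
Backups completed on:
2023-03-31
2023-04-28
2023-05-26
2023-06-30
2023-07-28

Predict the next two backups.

All Fridays; the gaps (28, 28, 35, 28) vary with month length.
This is the last Friday of each month.
Last Friday of August 2023: 2023-08-25.
Last Friday of September 2023: 2023-09-29.

2023-08-25, 2023-09-29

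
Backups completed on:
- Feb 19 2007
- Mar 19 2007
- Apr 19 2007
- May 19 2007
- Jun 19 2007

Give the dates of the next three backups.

Each date is the 19th; the gaps (28, 31, 30, 31) track the month lengths.
The rule is the 19th of each month.
July 2007: Jul 19 2007.
August 2007: Aug 19 2007.
September 2007: Sep 19 2007.

Jul 19 2007, Aug 19 2007, Sep 19 2007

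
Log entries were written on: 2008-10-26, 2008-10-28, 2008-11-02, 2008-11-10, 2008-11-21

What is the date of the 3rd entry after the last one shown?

Gaps: 2, 5, 8, 11 days — each gap is 3 larger than the previous one.
Next gap: 14 days. 2008-11-21 + 14 days = 2008-12-05.
Next gap: 17 days. 2008-12-05 + 17 days = 2008-12-22.
Next gap: 20 days. 2008-12-22 + 20 days = 2009-01-11.

2009-01-11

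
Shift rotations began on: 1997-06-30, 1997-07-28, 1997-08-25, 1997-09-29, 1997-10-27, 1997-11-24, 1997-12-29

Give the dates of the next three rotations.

Every date is a Monday; gaps 28, 28, 35, 28, 28, 35 days.
Each is the last Monday of its month (at least one falls on the 29th or later, ruling out '4th Monday').
January 1998 ends with Monday 1998-01-26.
February 1998 ends with Monday 1998-02-23.
March 1998 ends with Monday 1998-03-30.

1998-01-26, 1998-02-23, 1998-03-30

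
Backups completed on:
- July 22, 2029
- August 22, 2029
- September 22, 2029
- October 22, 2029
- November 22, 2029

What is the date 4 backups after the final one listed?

Each date is the 22nd; the gaps (31, 31, 30, 31) track the month lengths.
The rule is the 22nd of each month.
December 2029: December 22, 2029.
January 2030: January 22, 2030.
February 2030: February 22, 2030.
Next: March 2030 → March 22, 2030.

March 22, 2030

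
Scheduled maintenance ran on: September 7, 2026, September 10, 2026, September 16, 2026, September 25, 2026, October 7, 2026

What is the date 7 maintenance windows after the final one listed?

March 24, 2027

Intervals are 3, 6, 9, 12 days — an arithmetic progression with common difference 3.
Next gap: 15 days. October 7, 2026 + 15 days = October 22, 2026.
Next gap: 18 days. October 22, 2026 + 18 days = November 9, 2026.
Next gap: 21 days. November 9, 2026 + 21 days = November 30, 2026.
Next gap: 24 days. November 30, 2026 + 24 days = December 24, 2026.
Next gap: 27 days. December 24, 2026 + 27 days = January 20, 2027.
Next gap: 30 days. January 20, 2027 + 30 days = February 19, 2027.
Next gap: 33 days. February 19, 2027 + 33 days = March 24, 2027.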